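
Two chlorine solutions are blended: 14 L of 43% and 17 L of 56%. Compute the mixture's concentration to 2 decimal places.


Solute in mixture 1 = 43% of 14 L = 14*43/100 = 301/50 L
Solute in mixture 2 = 56% of 17 L = 17*56/100 = 238/25 L
Total solute = 301/50 + 238/25 = 777/50 L
Total volume = 14 + 17 = 31 L
Final concentration = 777/50/31 * 100 = 50.13%

50.13


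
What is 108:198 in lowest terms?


Find GCD(108, 198)
GCD = 18
Divide both by 18: 108/18 = 6, 198/18 = 11
Simplified ratio = 6:11

6:11


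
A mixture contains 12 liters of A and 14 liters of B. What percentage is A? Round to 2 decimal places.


Volume of A = 12 L
Volume of B = 14 L
Total volume = 12 + 14 = 26 L
Percentage of A = (12/26) * 100
= 46.15%

46.15


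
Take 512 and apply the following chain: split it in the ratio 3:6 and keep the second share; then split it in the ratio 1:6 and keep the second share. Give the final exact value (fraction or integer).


Start with 512.
Step 1: Split 3:6, second share = 512 * 6/9 = 1024/3
Step 2: Split 1:6, second share = 1024/3 * 6/7 = 2048/7
Final result = 2048/7

2048/7


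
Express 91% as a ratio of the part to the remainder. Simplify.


Part = 91%, Remainder = 9%
Ratio = 91:9
GCD(91, 9) = 1
Simplify: 91:9 = 91:9

91:9


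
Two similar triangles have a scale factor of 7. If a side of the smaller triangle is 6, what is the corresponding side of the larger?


Similar triangles have proportional sides
Scale factor = 7
Smaller side = 6
Corresponding larger side = 6 * 7
= 42

42


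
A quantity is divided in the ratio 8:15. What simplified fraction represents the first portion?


Total parts = 8 + 15 = 23
First part fraction = 8/23
Simplify: 8/23 = 8/23

8/23


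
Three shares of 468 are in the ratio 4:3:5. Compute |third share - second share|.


Total parts = 4 + 3 + 5 = 12
Value per part = 468 / 12 = 39
Shares: 4*39=156, 3*39=117, 5*39=195
Third share = 195, second share = 117
Difference = |195 - 117| = 78

78


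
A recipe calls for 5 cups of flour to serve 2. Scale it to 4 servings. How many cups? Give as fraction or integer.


Original: 5 cups for 2 servings
Target servings = 4
Scaling factor = 4/2
New amount = 5 * 4/2
= 20/2
= 10 cups

10


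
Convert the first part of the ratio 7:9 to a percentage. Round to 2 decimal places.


Total parts = 7 + 9 = 16
First part fraction = 7/16
Percentage = (7/16) * 100
= 0.4375 * 100
= 43.75%

43.75


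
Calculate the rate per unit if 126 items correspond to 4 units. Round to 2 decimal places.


Total items = 126
Number of units = 4
Unit rate = 126 / 4
= 31.50 items per unit

31.50


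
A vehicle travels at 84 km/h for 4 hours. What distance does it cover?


Using distance = speed * time
Speed = 84 km/h
Time = 4 hours
Distance = 84 * 4
= 336 km

336


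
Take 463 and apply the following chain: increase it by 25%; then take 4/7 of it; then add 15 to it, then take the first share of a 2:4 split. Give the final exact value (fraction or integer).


Start with 463.
Step 1: Increase by 25%: 463 * 125/100 = 2315/4
Step 2: Take 4/7: 2315/4 * 4/7 = 2315/7
Step 3: Add 15: 2315/7+15=2420/7; split 2:4 first = 2420/7*2/6 = 2420/21
Final result = 2420/21

2420/21


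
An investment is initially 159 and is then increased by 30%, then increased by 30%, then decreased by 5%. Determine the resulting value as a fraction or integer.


Start: 159
Step 1: increase by 30% => multiply by 130/100
  159 * 130/100 = 2067/10
Step 2: increase by 30% => multiply by 130/100
  2067/10 * 130/100 = 26871/100
Step 3: decrease by 5% => multiply by 95/100
  26871/100 * 95/100 = 510549/2000
Final value = 510549/2000

510549/2000


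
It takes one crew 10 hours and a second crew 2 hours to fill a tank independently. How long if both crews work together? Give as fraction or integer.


Rate of A = 1/10 job per hour
Rate of B = 1/2 job per hour
Combined rate = 1/10 + 1/2
Find common denominator: (2 + 10)/(10*2) = 12/20
Combined rate = 3/5 job per hour
Time together = 1 / (3/5) = 5/3 hours

5/3


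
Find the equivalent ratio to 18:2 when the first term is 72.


Original ratio: 18:2
First term target: 72
Scale factor = 72 / 18 = 4
Multiply second term: 2 * 4 = 8
Equivalent ratio = 72:8

72:8


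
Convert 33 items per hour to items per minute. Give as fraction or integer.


Converting from per hour to per minute
Rate = 33 items per hour
Divide by 60: 33/60
= 11/20 items per minute

11/20


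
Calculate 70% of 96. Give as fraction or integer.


Compute 70% of 96
Convert percentage: 70% = 70/100
Multiply: 96 * 70/100
= 6720/100
= 336/5

336/5


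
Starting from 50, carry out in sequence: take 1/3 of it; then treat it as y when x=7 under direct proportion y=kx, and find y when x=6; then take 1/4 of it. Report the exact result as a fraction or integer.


Start with 50.
Step 1: Take 1/3: 50 * 1/3 = 50/3
Step 2: Direct prop: k = (50/3)/7; new y = k*6 = 50/3*6/7 = 100/7
Step 3: Take 1/4: 100/7 * 1/4 = 25/7
Final result = 25/7

25/7


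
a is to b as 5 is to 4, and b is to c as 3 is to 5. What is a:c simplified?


Given a:b = 5:4 and b:c = 3:5
Make b consistent. Multiply first ratio by 3: a:b = 15:12
Multiply second ratio by 4: b:c = 12:20
Now b = 12 in both, so a:b:c = 15:12:20
Therefore a:c = 15:20
Simplify by GCD: a:c = 3:4

3:4


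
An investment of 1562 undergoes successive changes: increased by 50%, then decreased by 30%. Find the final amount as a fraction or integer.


Start: 1562
Step 1: increase by 50% => multiply by 150/100
  1562 * 150/100 = 2343
Step 2: decrease by 30% => multiply by 70/100
  2343 * 70/100 = 16401/10
Final value = 16401/10

16401/10


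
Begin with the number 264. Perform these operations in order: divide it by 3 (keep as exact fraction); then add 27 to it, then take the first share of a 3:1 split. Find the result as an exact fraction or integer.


Start with 264.
Step 1: Divide by 3: 264 / 3 = 88
Step 2: Add 27: 88+27=115; split 3:1 first = 115*3/4 = 345/4
Final result = 345/4

345/4


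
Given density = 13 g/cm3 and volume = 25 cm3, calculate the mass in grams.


Using mass = density * volume
Density = 13 g/cm3
Volume = 25 cm3
Mass = 13 * 25
= 325 g

325


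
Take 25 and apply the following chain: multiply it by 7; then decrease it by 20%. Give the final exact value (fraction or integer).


Start with 25.
Step 1: Multiply by 7: 25 * 7 = 175
Step 2: Decrease by 20%: 175 * 80/100 = 140
Final result = 140

140


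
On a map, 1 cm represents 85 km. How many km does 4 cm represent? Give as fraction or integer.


Map scale: 1 cm = 85 km
Measured distance on map = 4 cm
Set up proportion: 4 * 85 / 1
= 340 / 1
= 340 km

340


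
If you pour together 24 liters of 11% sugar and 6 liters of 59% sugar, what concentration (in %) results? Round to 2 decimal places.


Solute in mixture 1 = 11% of 24 L = 24*11/100 = 66/25 L
Solute in mixture 2 = 59% of 6 L = 6*59/100 = 177/50 L
Total solute = 66/25 + 177/50 = 309/50 L
Total volume = 24 + 6 = 30 L
Final concentration = 309/50/30 * 100 = 20.60%

20.60


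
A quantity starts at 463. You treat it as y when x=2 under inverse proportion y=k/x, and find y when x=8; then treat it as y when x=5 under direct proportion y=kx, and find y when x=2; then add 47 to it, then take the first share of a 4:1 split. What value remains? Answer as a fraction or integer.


Start with 463.
Step 1: Inverse prop: k = (463)*2; new y = k/8 = 463*2/8 = 463/4
Step 2: Direct prop: k = (463/4)/5; new y = k*2 = 463/4*2/5 = 463/10
Step 3: Add 47: 463/10+47=933/10; split 4:1 first = 933/10*4/5 = 1866/25
Final result = 1866/25

1866/25


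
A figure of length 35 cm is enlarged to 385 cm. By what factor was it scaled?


Original length = 35 cm
Scaled length = 385 cm
Scale factor = 385 / 35
= 11

11


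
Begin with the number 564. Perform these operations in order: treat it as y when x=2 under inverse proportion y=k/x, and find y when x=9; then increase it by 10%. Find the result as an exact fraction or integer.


Start with 564.
Step 1: Inverse prop: k = (564)*2; new y = k/9 = 564*2/9 = 376/3
Step 2: Increase by 10%: 376/3 * 110/100 = 2068/15
Final result = 2068/15

2068/15


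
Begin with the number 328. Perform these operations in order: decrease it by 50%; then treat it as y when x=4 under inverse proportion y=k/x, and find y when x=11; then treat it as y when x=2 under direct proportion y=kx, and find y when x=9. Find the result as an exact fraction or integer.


Start with 328.
Step 1: Decrease by 50%: 328 * 50/100 = 164
Step 2: Inverse prop: k = (164)*4; new y = k/11 = 164*4/11 = 656/11
Step 3: Direct prop: k = (656/11)/2; new y = k*9 = 656/11*9/2 = 2952/11
Final result = 2952/11

2952/11


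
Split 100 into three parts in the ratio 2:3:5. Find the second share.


Ratio = 2:3:5
Total parts = 2 + 3 + 5 = 10
Value per part = 100 / 10 = 10
First share = 2 * 10 = 20
Middle share = 3 * 10 = 30
Third share = 5 * 10 = 50

30


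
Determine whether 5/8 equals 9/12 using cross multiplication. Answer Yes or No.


Cross multiply to check 5/8 = 9/12
Left cross product: 5 * 12 = 60
Right cross product: 8 * 9 = 72
60 != 72
Not equal, so proportions differ => No

No


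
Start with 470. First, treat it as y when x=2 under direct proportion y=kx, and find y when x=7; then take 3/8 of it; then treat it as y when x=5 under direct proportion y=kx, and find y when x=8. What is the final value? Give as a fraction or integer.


Start with 470.
Step 1: Direct prop: k = (470)/2; new y = k*7 = 470*7/2 = 1645
Step 2: Take 3/8: 1645 * 3/8 = 4935/8
Step 3: Direct prop: k = (4935/8)/5; new y = k*8 = 4935/8*8/5 = 987
Final result = 987

987


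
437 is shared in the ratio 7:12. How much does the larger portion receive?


Total parts = 7 + 12 = 19
Value per part = 437 / 19 = 23
First share = 7 * 23 = 161
Second share = 12 * 23 = 276
Larger share = 276

276


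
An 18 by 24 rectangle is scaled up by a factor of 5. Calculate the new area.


Original dimensions: 18 x 24
Enlargement factor = 5
New width = 18 * 5 = 90
New height = 24 * 5 = 120
New area = 90 * 120 = 10800

10800


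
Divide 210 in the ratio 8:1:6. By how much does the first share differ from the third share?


Total parts = 8 + 1 + 6 = 15
Value per part = 210 / 15 = 14
Shares: 8*14=112, 1*14=14, 6*14=84
First share = 112, third share = 84
Difference = |112 - 84| = 28

28


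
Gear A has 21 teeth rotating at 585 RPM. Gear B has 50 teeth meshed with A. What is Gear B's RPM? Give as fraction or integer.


Gear ratio: teeth_A * RPM_A = teeth_B * RPM_B
21 * 585 = 50 * RPM_B
12285 = 50 * RPM_B
RPM_B = 12285 / 50
RPM_B = 2457/10

2457/10


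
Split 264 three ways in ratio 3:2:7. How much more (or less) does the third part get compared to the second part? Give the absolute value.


Total parts = 3 + 2 + 7 = 12
Value per part = 264 / 12 = 22
Shares: 3*22=66, 2*22=44, 7*22=154
Third share = 154, second share = 44
Difference = |154 - 44| = 110

110


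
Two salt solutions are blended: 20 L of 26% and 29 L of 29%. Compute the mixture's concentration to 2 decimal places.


Solute in mixture 1 = 26% of 20 L = 20*26/100 = 26/5 L
Solute in mixture 2 = 29% of 29 L = 29*29/100 = 841/100 L
Total solute = 26/5 + 841/100 = 1361/100 L
Total volume = 20 + 29 = 49 L
Final concentration = 1361/100/49 * 100 = 27.78%

27.78


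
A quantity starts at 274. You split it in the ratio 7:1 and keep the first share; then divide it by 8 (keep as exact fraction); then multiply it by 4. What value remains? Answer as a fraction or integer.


Start with 274.
Step 1: Split 7:1, first share = 274 * 7/8 = 959/4
Step 2: Divide by 8: 959/4 / 8 = 959/32
Step 3: Multiply by 4: 959/32 * 4 = 959/8
Final result = 959/8

959/8


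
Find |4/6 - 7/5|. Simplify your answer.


Simplify: 4/6 = 2/3 and 7/5 = 7/5
Find common denominator: LCD = 15
Convert: 10/15 and 21/15
Difference = |10 - 21|/15 = 11/15
Simplified = 11/15

11/15


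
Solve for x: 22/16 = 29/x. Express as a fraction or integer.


Setting up: 22/16 = 29/x
Cross multiply: 22 * x = 16 * 29
22x = 464
x = 464/22
x = 232/11

232/11


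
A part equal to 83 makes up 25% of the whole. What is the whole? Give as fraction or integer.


Given: 83 is 25% of the whole
Set up: 83 = 25/100 * whole
whole = 83 * 100 / 25
whole = 8300 / 25
whole = 332

332


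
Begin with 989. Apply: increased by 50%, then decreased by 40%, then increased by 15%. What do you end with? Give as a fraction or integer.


Start: 989
Step 1: increase by 50% => multiply by 150/100
  989 * 150/100 = 2967/2
Step 2: decrease by 40% => multiply by 60/100
  2967/2 * 60/100 = 8901/10
Step 3: increase by 15% => multiply by 115/100
  8901/10 * 115/100 = 204723/200
Final value = 204723/200

204723/200


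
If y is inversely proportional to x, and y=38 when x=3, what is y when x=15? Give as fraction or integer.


Inverse proportion: y = k/x
Find k: k = 3 * 38 = 114
Compute y at x=15: y = 114/15
y = 38/5

38/5


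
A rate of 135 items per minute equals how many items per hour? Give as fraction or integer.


Converting from per minute to per hour
Rate = 135 items per minute
Multiply by 60: 135 * 60
= 8100 items per hour

8100


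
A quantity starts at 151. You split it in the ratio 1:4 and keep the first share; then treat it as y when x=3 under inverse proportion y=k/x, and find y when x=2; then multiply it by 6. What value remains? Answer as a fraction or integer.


Start with 151.
Step 1: Split 1:4, first share = 151 * 1/5 = 151/5
Step 2: Inverse prop: k = (151/5)*3; new y = k/2 = 151/5*3/2 = 453/10
Step 3: Multiply by 6: 453/10 * 6 = 1359/5
Final result = 1359/5

1359/5


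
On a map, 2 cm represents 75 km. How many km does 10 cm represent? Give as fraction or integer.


Map scale: 2 cm = 75 km
Measured distance on map = 10 cm
Set up proportion: 10 * 75 / 2
= 750 / 2
= 375 km

375


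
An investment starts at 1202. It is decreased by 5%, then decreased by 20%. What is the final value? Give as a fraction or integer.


Start: 1202
Step 1: decrease by 5% => multiply by 95/100
  1202 * 95/100 = 11419/10
Step 2: decrease by 20% => multiply by 80/100
  11419/10 * 80/100 = 22838/25
Final value = 22838/25

22838/25


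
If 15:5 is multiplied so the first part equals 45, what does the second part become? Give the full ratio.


Original ratio: 15:5
First term target: 45
Scale factor = 45 / 15 = 3
Multiply second term: 5 * 3 = 15
Equivalent ratio = 45:15

45:15


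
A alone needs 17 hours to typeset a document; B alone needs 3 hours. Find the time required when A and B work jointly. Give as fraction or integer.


Rate of A = 1/17 job per hour
Rate of B = 1/3 job per hour
Combined rate = 1/17 + 1/3
Find common denominator: (3 + 17)/(17*3) = 20/51
Combined rate = 20/51 job per hour
Time together = 1 / (20/51) = 51/20 hours

51/20


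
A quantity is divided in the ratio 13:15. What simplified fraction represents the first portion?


Total parts = 13 + 15 = 28
First part fraction = 13/28
Simplify: 13/28 = 13/28

13/28


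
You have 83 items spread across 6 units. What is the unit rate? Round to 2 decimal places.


Total items = 83
Number of units = 6
Unit rate = 83 / 6
= 13.83 items per unit

13.83


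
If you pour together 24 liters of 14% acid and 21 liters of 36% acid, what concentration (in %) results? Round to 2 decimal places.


Solute in mixture 1 = 14% of 24 L = 24*14/100 = 84/25 L
Solute in mixture 2 = 36% of 21 L = 21*36/100 = 189/25 L
Total solute = 84/25 + 189/25 = 273/25 L
Total volume = 24 + 21 = 45 L
Final concentration = 273/25/45 * 100 = 24.27%

24.27


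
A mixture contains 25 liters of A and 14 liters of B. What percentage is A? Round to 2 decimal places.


Volume of A = 25 L
Volume of B = 14 L
Total volume = 25 + 14 = 39 L
Percentage of A = (25/39) * 100
= 64.10%

64.10


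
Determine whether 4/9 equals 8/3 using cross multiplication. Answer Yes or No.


Cross multiply to check 4/9 = 8/3
Left cross product: 4 * 3 = 12
Right cross product: 9 * 8 = 72
12 != 72
Not equal, so proportions differ => No

No


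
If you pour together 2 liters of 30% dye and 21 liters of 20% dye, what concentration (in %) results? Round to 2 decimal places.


Solute in mixture 1 = 30% of 2 L = 2*30/100 = 3/5 L
Solute in mixture 2 = 20% of 21 L = 21*20/100 = 21/5 L
Total solute = 3/5 + 21/5 = 24/5 L
Total volume = 2 + 21 = 23 L
Final concentration = 24/5/23 * 100 = 20.87%

20.87


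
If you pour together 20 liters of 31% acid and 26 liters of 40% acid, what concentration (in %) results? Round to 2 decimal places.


Solute in mixture 1 = 31% of 20 L = 20*31/100 = 31/5 L
Solute in mixture 2 = 40% of 26 L = 26*40/100 = 52/5 L
Total solute = 31/5 + 52/5 = 83/5 L
Total volume = 20 + 26 = 46 L
Final concentration = 83/5/46 * 100 = 36.09%

36.09


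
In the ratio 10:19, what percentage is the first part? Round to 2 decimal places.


Total parts = 10 + 19 = 29
First part fraction = 10/29
Percentage = (10/29) * 100
= 0.344828 * 100
= 34.48%

34.48


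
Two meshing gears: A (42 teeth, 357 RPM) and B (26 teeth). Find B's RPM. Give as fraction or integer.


Gear ratio: teeth_A * RPM_A = teeth_B * RPM_B
42 * 357 = 26 * RPM_B
14994 = 26 * RPM_B
RPM_B = 14994 / 26
RPM_B = 7497/13

7497/13


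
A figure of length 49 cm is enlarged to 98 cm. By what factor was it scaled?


Original length = 49 cm
Scaled length = 98 cm
Scale factor = 98 / 49
= 2

2


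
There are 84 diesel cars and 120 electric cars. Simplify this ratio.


Find GCD(84, 120)
GCD = 12
Divide both by 12: 84/12 = 7, 120/12 = 10
Simplified ratio = 7:10

7:10


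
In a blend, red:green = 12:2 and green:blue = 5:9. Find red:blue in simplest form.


Given a:b = 12:2 and b:c = 5:9
Make b consistent. Multiply first ratio by 5: a:b = 60:10
Multiply second ratio by 2: b:c = 10:18
Now b = 10 in both, so a:b:c = 60:10:18
Therefore a:c = 60:18
Simplify by GCD: a:c = 10:3

10:3


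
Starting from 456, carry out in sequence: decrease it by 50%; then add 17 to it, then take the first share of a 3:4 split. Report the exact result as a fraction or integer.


Start with 456.
Step 1: Decrease by 50%: 456 * 50/100 = 228
Step 2: Add 17: 228+17=245; split 3:4 first = 245*3/7 = 105
Final result = 105

105


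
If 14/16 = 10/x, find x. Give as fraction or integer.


Setting up: 14/16 = 10/x
Cross multiply: 14 * x = 16 * 10
14x = 160
x = 160/14
x = 80/7

80/7


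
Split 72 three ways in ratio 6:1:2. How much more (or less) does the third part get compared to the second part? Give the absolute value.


Total parts = 6 + 1 + 2 = 9
Value per part = 72 / 9 = 8
Shares: 6*8=48, 1*8=8, 2*8=16
Third share = 16, second share = 8
Difference = |16 - 8| = 8

8


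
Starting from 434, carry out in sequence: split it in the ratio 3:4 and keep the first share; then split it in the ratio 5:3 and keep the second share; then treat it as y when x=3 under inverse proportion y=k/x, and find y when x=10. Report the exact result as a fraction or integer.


Start with 434.
Step 1: Split 3:4, first share = 434 * 3/7 = 186
Step 2: Split 5:3, second share = 186 * 3/8 = 279/4
Step 3: Inverse prop: k = (279/4)*3; new y = k/10 = 279/4*3/10 = 837/40
Final result = 837/40

837/40


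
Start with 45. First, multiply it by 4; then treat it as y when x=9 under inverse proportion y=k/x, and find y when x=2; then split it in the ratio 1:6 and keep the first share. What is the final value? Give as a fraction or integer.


Start with 45.
Step 1: Multiply by 4: 45 * 4 = 180
Step 2: Inverse prop: k = (180)*9; new y = k/2 = 180*9/2 = 810
Step 3: Split 1:6, first share = 810 * 1/7 = 810/7
Final result = 810/7

810/7


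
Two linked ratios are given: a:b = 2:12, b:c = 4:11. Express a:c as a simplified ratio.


Given a:b = 2:12 and b:c = 4:11
Make b consistent. Multiply first ratio by 4: a:b = 8:48
Multiply second ratio by 12: b:c = 48:132
Now b = 48 in both, so a:b:c = 8:48:132
Therefore a:c = 8:132
Simplify by GCD: a:c = 2:33

2:33


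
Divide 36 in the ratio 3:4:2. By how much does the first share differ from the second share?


Total parts = 3 + 4 + 2 = 9
Value per part = 36 / 9 = 4
Shares: 3*4=12, 4*4=16, 2*4=8
First share = 12, second share = 16
Difference = |12 - 16| = 4

4


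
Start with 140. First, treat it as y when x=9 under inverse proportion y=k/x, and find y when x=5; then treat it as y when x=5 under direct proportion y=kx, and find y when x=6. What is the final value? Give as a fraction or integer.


Start with 140.
Step 1: Inverse prop: k = (140)*9; new y = k/5 = 140*9/5 = 252
Step 2: Direct prop: k = (252)/5; new y = k*6 = 252*6/5 = 1512/5
Final result = 1512/5

1512/5


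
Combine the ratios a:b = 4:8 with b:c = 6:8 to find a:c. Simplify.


Given a:b = 4:8 and b:c = 6:8
Make b consistent. Multiply first ratio by 6: a:b = 24:48
Multiply second ratio by 8: b:c = 48:64
Now b = 48 in both, so a:b:c = 24:48:64
Therefore a:c = 24:64
Simplify by GCD: a:c = 3:8

3:8


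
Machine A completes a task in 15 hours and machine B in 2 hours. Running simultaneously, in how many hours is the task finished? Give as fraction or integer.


Rate of A = 1/15 job per hour
Rate of B = 1/2 job per hour
Combined rate = 1/15 + 1/2
Find common denominator: (2 + 15)/(15*2) = 17/30
Combined rate = 17/30 job per hour
Time together = 1 / (17/30) = 30/17 hours

30/17


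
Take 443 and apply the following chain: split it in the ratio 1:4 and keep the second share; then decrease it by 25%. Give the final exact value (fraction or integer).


Start with 443.
Step 1: Split 1:4, second share = 443 * 4/5 = 1772/5
Step 2: Decrease by 25%: 1772/5 * 75/100 = 1329/5
Final result = 1329/5

1329/5


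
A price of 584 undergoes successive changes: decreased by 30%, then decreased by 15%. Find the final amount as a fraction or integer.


Start: 584
Step 1: decrease by 30% => multiply by 70/100
  584 * 70/100 = 2044/5
Step 2: decrease by 15% => multiply by 85/100
  2044/5 * 85/100 = 8687/25
Final value = 8687/25

8687/25


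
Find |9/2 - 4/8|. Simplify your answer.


Simplify: 9/2 = 9/2 and 4/8 = 1/2
Find common denominator: LCD = 2
Convert: 9/2 and 1/2
Difference = |9 - 1|/2 = 8/2
Simplified = 4

4


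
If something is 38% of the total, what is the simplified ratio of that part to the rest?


Part = 38%, Remainder = 62%
Ratio = 38:62
GCD(38, 62) = 2
Simplify: 19:31 = 19:31

19:31


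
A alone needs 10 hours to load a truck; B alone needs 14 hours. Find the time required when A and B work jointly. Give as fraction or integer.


Rate of A = 1/10 job per hour
Rate of B = 1/14 job per hour
Combined rate = 1/10 + 1/14
Find common denominator: (14 + 10)/(10*14) = 24/140
Combined rate = 6/35 job per hour
Time together = 1 / (6/35) = 35/6 hours

35/6


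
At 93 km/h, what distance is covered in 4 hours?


Using distance = speed * time
Speed = 93 km/h
Time = 4 hours
Distance = 93 * 4
= 372 km

372


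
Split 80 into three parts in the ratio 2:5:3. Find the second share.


Ratio = 2:5:3
Total parts = 2 + 5 + 3 = 10
Value per part = 80 / 10 = 8
First share = 2 * 8 = 16
Middle share = 5 * 8 = 40
Third share = 3 * 8 = 24

40


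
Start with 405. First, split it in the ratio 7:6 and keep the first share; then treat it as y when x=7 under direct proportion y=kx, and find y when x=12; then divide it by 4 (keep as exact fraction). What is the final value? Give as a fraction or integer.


Start with 405.
Step 1: Split 7:6, first share = 405 * 7/13 = 2835/13
Step 2: Direct prop: k = (2835/13)/7; new y = k*12 = 2835/13*12/7 = 4860/13
Step 3: Divide by 4: 4860/13 / 4 = 1215/13
Final result = 1215/13

1215/13


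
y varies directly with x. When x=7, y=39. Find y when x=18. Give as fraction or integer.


Direct proportion: y = kx
Find k: k = 39/7 = 39/7
Compute y at x=18: y = 39/7 * 18
y = 702/7

702/7


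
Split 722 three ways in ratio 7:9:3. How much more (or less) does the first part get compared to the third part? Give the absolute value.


Total parts = 7 + 9 + 3 = 19
Value per part = 722 / 19 = 38
Shares: 7*38=266, 9*38=342, 3*38=114
First share = 266, third share = 114
Difference = |266 - 114| = 152

152


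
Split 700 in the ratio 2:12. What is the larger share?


Total parts = 2 + 12 = 14
Value per part = 700 / 14 = 50
First share = 2 * 50 = 100
Second share = 12 * 50 = 600
Larger share = 600

600


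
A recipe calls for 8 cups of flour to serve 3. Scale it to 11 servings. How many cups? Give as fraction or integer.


Original: 8 cups for 3 servings
Target servings = 11
Scaling factor = 11/3
New amount = 8 * 11/3
= 88/3
= 88/3 cups

88/3


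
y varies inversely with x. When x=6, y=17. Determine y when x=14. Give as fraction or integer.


Inverse proportion: y = k/x
Find k: k = 6 * 17 = 102
Compute y at x=14: y = 102/14
y = 51/7

51/7


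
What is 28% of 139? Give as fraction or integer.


Compute 28% of 139
Convert percentage: 28% = 28/100
Multiply: 139 * 28/100
= 3892/100
= 973/25

973/25


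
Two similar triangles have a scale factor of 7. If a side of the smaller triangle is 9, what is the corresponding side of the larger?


Similar triangles have proportional sides
Scale factor = 7
Smaller side = 9
Corresponding larger side = 9 * 7
= 63

63


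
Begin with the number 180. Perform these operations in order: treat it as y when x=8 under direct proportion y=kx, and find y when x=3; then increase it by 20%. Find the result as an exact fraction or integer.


Start with 180.
Step 1: Direct prop: k = (180)/8; new y = k*3 = 180*3/8 = 135/2
Step 2: Increase by 20%: 135/2 * 120/100 = 81
Final result = 81

81


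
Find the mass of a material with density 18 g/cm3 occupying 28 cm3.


Using mass = density * volume
Density = 18 g/cm3
Volume = 28 cm3
Mass = 18 * 28
= 504 g

504


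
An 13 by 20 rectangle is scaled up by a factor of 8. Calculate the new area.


Original dimensions: 13 x 20
Enlargement factor = 8
New width = 13 * 8 = 104
New height = 20 * 8 = 160
New area = 104 * 160 = 16640

16640


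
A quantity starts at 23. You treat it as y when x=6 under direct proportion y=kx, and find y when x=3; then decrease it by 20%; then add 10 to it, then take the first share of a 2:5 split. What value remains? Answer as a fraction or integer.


Start with 23.
Step 1: Direct prop: k = (23)/6; new y = k*3 = 23*3/6 = 23/2
Step 2: Decrease by 20%: 23/2 * 80/100 = 46/5
Step 3: Add 10: 46/5+10=96/5; split 2:5 first = 96/5*2/7 = 192/35
Final result = 192/35

192/35


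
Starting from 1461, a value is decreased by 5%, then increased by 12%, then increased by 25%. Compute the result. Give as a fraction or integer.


Start: 1461
Step 1: decrease by 5% => multiply by 95/100
  1461 * 95/100 = 27759/20
Step 2: increase by 12% => multiply by 112/100
  27759/20 * 112/100 = 194313/125
Step 3: increase by 25% => multiply by 125/100
  194313/125 * 125/100 = 194313/100
Final value = 194313/100

194313/100


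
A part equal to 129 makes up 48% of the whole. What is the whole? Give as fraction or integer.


Given: 129 is 48% of the whole
Set up: 129 = 48/100 * whole
whole = 129 * 100 / 48
whole = 12900 / 48
whole = 1075/4

1075/4


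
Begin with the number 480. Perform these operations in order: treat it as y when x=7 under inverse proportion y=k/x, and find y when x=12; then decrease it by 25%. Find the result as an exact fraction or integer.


Start with 480.
Step 1: Inverse prop: k = (480)*7; new y = k/12 = 480*7/12 = 280
Step 2: Decrease by 25%: 280 * 75/100 = 210
Final result = 210

210


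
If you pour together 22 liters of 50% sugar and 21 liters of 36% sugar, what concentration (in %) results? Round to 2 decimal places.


Solute in mixture 1 = 50% of 22 L = 22*50/100 = 11 L
Solute in mixture 2 = 36% of 21 L = 21*36/100 = 189/25 L
Total solute = 11 + 189/25 = 464/25 L
Total volume = 22 + 21 = 43 L
Final concentration = 464/25/43 * 100 = 43.16%

43.16


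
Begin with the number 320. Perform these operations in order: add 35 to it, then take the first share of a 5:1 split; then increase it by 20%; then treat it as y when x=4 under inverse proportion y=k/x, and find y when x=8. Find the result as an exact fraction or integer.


Start with 320.
Step 1: Add 35: 320+35=355; split 5:1 first = 355*5/6 = 1775/6
Step 2: Increase by 20%: 1775/6 * 120/100 = 355
Step 3: Inverse prop: k = (355)*4; new y = k/8 = 355*4/8 = 355/2
Final result = 355/2

355/2


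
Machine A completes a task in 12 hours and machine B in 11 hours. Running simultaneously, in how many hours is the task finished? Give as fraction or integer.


Rate of A = 1/12 job per hour
Rate of B = 1/11 job per hour
Combined rate = 1/12 + 1/11
Find common denominator: (11 + 12)/(12*11) = 23/132
Combined rate = 23/132 job per hour
Time together = 1 / (23/132) = 132/23 hours

132/23


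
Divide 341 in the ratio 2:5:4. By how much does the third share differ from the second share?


Total parts = 2 + 5 + 4 = 11
Value per part = 341 / 11 = 31
Shares: 2*31=62, 5*31=155, 4*31=124
Third share = 124, second share = 155
Difference = |124 - 155| = 31

31


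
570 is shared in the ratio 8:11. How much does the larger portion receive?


Total parts = 8 + 11 = 19
Value per part = 570 / 19 = 30
First share = 8 * 30 = 240
Second share = 11 * 30 = 330
Larger share = 330

330


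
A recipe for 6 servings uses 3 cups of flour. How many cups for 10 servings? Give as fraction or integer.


Original: 3 cups for 6 servings
Target servings = 10
Scaling factor = 10/6
New amount = 3 * 10/6
= 30/6
= 5 cups

5


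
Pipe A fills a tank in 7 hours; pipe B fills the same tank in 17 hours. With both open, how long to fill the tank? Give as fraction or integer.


Rate of A = 1/7 job per hour
Rate of B = 1/17 job per hour
Combined rate = 1/7 + 1/17
Find common denominator: (17 + 7)/(7*17) = 24/119
Combined rate = 24/119 job per hour
Time together = 1 / (24/119) = 119/24 hours

119/24


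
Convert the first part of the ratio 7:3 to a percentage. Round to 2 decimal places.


Total parts = 7 + 3 = 10
First part fraction = 7/10
Percentage = (7/10) * 100
= 0.7 * 100
= 70.00%

70.00


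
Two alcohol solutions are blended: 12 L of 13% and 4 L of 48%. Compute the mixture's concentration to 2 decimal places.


Solute in mixture 1 = 13% of 12 L = 12*13/100 = 39/25 L
Solute in mixture 2 = 48% of 4 L = 4*48/100 = 48/25 L
Total solute = 39/25 + 48/25 = 87/25 L
Total volume = 12 + 4 = 16 L
Final concentration = 87/25/16 * 100 = 21.75%

21.75


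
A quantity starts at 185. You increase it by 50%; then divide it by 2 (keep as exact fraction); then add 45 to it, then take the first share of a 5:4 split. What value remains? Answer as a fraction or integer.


Start with 185.
Step 1: Increase by 50%: 185 * 150/100 = 555/2
Step 2: Divide by 2: 555/2 / 2 = 555/4
Step 3: Add 45: 555/4+45=735/4; split 5:4 first = 735/4*5/9 = 1225/12
Final result = 1225/12

1225/12


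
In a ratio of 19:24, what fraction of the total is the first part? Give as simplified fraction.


Total parts = 19 + 24 = 43
First part fraction = 19/43
Simplify: 19/43 = 19/43

19/43


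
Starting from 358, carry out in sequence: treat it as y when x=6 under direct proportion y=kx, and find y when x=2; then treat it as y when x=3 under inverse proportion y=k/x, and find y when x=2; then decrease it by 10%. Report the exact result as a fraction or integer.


Start with 358.
Step 1: Direct prop: k = (358)/6; new y = k*2 = 358*2/6 = 358/3
Step 2: Inverse prop: k = (358/3)*3; new y = k/2 = 358/3*3/2 = 179
Step 3: Decrease by 10%: 179 * 90/100 = 1611/10
Final result = 1611/10

1611/10


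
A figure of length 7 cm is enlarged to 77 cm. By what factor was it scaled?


Original length = 7 cm
Scaled length = 77 cm
Scale factor = 77 / 7
= 11

11


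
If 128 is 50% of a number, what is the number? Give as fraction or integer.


Given: 128 is 50% of the whole
Set up: 128 = 50/100 * whole
whole = 128 * 100 / 50
whole = 12800 / 50
whole = 256

256


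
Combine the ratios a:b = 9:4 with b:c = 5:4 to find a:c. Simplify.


Given a:b = 9:4 and b:c = 5:4
Make b consistent. Multiply first ratio by 5: a:b = 45:20
Multiply second ratio by 4: b:c = 20:16
Now b = 20 in both, so a:b:c = 45:20:16
Therefore a:c = 45:16
Simplify by GCD: a:c = 45:16

45:16


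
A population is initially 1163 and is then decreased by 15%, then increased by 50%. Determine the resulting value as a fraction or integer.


Start: 1163
Step 1: decrease by 15% => multiply by 85/100
  1163 * 85/100 = 19771/20
Step 2: increase by 50% => multiply by 150/100
  19771/20 * 150/100 = 59313/40
Final value = 59313/40

59313/40


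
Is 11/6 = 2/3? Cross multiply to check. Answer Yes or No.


Cross multiply to check 11/6 = 2/3
Left cross product: 11 * 3 = 33
Right cross product: 6 * 2 = 12
33 != 12
Not equal, so proportions differ => No

No


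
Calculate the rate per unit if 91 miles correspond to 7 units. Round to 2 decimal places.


Total miles = 91
Number of units = 7
Unit rate = 91 / 7
= 13 miles per unit

13


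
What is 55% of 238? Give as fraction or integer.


Compute 55% of 238
Convert percentage: 55% = 55/100
Multiply: 238 * 55/100
= 13090/100
= 1309/10

1309/10


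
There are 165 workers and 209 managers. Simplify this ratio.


Find GCD(165, 209)
GCD = 11
Divide both by 11: 165/11 = 15, 209/11 = 19
Simplified ratio = 15:19

15:19


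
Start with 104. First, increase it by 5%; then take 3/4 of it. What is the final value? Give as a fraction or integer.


Start with 104.
Step 1: Increase by 5%: 104 * 105/100 = 546/5
Step 2: Take 3/4: 546/5 * 3/4 = 819/10
Final result = 819/10

819/10


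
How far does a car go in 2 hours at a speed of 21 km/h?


Using distance = speed * time
Speed = 21 km/h
Time = 2 hours
Distance = 21 * 2
= 42 km

42


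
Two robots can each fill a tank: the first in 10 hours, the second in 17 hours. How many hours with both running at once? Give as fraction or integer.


Rate of A = 1/10 job per hour
Rate of B = 1/17 job per hour
Combined rate = 1/10 + 1/17
Find common denominator: (17 + 10)/(10*17) = 27/170
Combined rate = 27/170 job per hour
Time together = 1 / (27/170) = 170/27 hours

170/27


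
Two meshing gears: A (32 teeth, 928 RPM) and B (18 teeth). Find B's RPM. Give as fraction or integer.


Gear ratio: teeth_A * RPM_A = teeth_B * RPM_B
32 * 928 = 18 * RPM_B
29696 = 18 * RPM_B
RPM_B = 29696 / 18
RPM_B = 14848/9

14848/9


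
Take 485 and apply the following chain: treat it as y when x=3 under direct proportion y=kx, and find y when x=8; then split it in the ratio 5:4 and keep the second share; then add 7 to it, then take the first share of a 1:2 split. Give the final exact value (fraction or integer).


Start with 485.
Step 1: Direct prop: k = (485)/3; new y = k*8 = 485*8/3 = 3880/3
Step 2: Split 5:4, second share = 3880/3 * 4/9 = 15520/27
Step 3: Add 7: 15520/27+7=15709/27; split 1:2 first = 15709/27*1/3 = 15709/81
Final result = 15709/81

15709/81


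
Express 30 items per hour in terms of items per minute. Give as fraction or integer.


Converting from per hour to per minute
Rate = 30 items per hour
Divide by 60: 30/60
= 1/2 items per minute

1/2


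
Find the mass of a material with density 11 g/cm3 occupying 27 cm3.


Using mass = density * volume
Density = 11 g/cm3
Volume = 27 cm3
Mass = 11 * 27
= 297 g

297


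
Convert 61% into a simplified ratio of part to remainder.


Part = 61%, Remainder = 39%
Ratio = 61:39
GCD(61, 39) = 1
Simplify: 61:39 = 61:39

61:39


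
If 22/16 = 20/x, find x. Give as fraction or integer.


Setting up: 22/16 = 20/x
Cross multiply: 22 * x = 16 * 20
22x = 320
x = 320/22
x = 160/11

160/11


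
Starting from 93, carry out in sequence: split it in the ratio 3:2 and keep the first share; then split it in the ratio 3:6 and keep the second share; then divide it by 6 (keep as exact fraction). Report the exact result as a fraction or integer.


Start with 93.
Step 1: Split 3:2, first share = 93 * 3/5 = 279/5
Step 2: Split 3:6, second share = 279/5 * 6/9 = 186/5
Step 3: Divide by 6: 186/5 / 6 = 31/5
Final result = 31/5

31/5


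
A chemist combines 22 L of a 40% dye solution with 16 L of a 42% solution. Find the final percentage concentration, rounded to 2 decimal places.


Solute in mixture 1 = 40% of 22 L = 22*40/100 = 44/5 L
Solute in mixture 2 = 42% of 16 L = 16*42/100 = 168/25 L
Total solute = 44/5 + 168/25 = 388/25 L
Total volume = 22 + 16 = 38 L
Final concentration = 388/25/38 * 100 = 40.84%

40.84


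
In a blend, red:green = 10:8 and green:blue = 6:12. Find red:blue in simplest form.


Given a:b = 10:8 and b:c = 6:12
Make b consistent. Multiply first ratio by 6: a:b = 60:48
Multiply second ratio by 8: b:c = 48:96
Now b = 48 in both, so a:b:c = 60:48:96
Therefore a:c = 60:96
Simplify by GCD: a:c = 5:8

5:8


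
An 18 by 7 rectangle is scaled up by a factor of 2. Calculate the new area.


Original dimensions: 18 x 7
Enlargement factor = 2
New width = 18 * 2 = 36
New height = 7 * 2 = 14
New area = 36 * 14 = 504

504


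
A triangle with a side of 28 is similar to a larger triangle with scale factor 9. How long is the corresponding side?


Similar triangles have proportional sides
Scale factor = 9
Smaller side = 28
Corresponding larger side = 28 * 9
= 252

252


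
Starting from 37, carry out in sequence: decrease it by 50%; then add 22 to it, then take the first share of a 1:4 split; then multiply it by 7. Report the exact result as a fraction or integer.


Start with 37.
Step 1: Decrease by 50%: 37 * 50/100 = 37/2
Step 2: Add 22: 37/2+22=81/2; split 1:4 first = 81/2*1/5 = 81/10
Step 3: Multiply by 7: 81/10 * 7 = 567/10
Final result = 567/10

567/10


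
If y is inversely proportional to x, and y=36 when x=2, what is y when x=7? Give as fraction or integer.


Inverse proportion: y = k/x
Find k: k = 2 * 36 = 72
Compute y at x=7: y = 72/7
y = 72/7

72/7


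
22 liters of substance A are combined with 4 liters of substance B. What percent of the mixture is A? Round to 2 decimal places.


Volume of A = 22 L
Volume of B = 4 L
Total volume = 22 + 4 = 26 L
Percentage of A = (22/26) * 100
= 84.62%

84.62


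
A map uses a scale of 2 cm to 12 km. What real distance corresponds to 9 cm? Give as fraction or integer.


Map scale: 2 cm = 12 km
Measured distance on map = 9 cm
Set up proportion: 9 * 12 / 2
= 108 / 2
= 54 km

54


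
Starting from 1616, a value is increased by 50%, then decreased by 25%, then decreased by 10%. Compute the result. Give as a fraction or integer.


Start: 1616
Step 1: increase by 50% => multiply by 150/100
  1616 * 150/100 = 2424
Step 2: decrease by 25% => multiply by 75/100
  2424 * 75/100 = 1818
Step 3: decrease by 10% => multiply by 90/100
  1818 * 90/100 = 8181/5
Final value = 8181/5

8181/5


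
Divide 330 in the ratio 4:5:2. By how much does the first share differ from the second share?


Total parts = 4 + 5 + 2 = 11
Value per part = 330 / 11 = 30
Shares: 4*30=120, 5*30=150, 2*30=60
First share = 120, second share = 150
Difference = |120 - 150| = 30

30


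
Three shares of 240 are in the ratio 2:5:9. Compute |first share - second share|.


Total parts = 2 + 5 + 9 = 16
Value per part = 240 / 16 = 15
Shares: 2*15=30, 5*15=75, 9*15=135
First share = 30, second share = 75
Difference = |30 - 75| = 45

45


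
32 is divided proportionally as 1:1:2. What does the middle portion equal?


Ratio = 1:1:2
Total parts = 1 + 1 + 2 = 4
Value per part = 32 / 4 = 8
First share = 1 * 8 = 8
Middle share = 1 * 8 = 8
Third share = 2 * 8 = 16

8


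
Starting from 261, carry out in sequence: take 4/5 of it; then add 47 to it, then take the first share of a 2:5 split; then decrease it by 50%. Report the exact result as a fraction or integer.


Start with 261.
Step 1: Take 4/5: 261 * 4/5 = 1044/5
Step 2: Add 47: 1044/5+47=1279/5; split 2:5 first = 1279/5*2/7 = 2558/35
Step 3: Decrease by 50%: 2558/35 * 50/100 = 1279/35
Final result = 1279/35

1279/35
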